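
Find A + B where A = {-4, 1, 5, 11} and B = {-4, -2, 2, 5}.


A + B = {a + b : a ∈ A, b ∈ B}.
Enumerate all |A|·|B| = 4·4 = 16 pairs (a, b) and collect distinct sums.
a = -4: -4+-4=-8, -4+-2=-6, -4+2=-2, -4+5=1
a = 1: 1+-4=-3, 1+-2=-1, 1+2=3, 1+5=6
a = 5: 5+-4=1, 5+-2=3, 5+2=7, 5+5=10
a = 11: 11+-4=7, 11+-2=9, 11+2=13, 11+5=16
Collecting distinct sums: A + B = {-8, -6, -3, -2, -1, 1, 3, 6, 7, 9, 10, 13, 16}
|A + B| = 13

A + B = {-8, -6, -3, -2, -1, 1, 3, 6, 7, 9, 10, 13, 16}


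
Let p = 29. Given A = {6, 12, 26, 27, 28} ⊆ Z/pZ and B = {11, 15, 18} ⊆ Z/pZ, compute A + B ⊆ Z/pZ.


Work in Z/29Z: reduce every sum a + b modulo 29.
Enumerate all 15 pairs:
a = 6: 6+11=17, 6+15=21, 6+18=24
a = 12: 12+11=23, 12+15=27, 12+18=1
a = 26: 26+11=8, 26+15=12, 26+18=15
a = 27: 27+11=9, 27+15=13, 27+18=16
a = 28: 28+11=10, 28+15=14, 28+18=17
Distinct residues collected: {1, 8, 9, 10, 12, 13, 14, 15, 16, 17, 21, 23, 24, 27}
|A + B| = 14 (out of 29 total residues).

A + B = {1, 8, 9, 10, 12, 13, 14, 15, 16, 17, 21, 23, 24, 27}


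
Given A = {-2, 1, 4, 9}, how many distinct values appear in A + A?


A + A = {a + a' : a, a' ∈ A}; |A| = 4.
General bounds: 2|A| - 1 ≤ |A + A| ≤ |A|(|A|+1)/2, i.e. 7 ≤ |A + A| ≤ 10.
Lower bound 2|A|-1 is attained iff A is an arithmetic progression.
Enumerate sums a + a' for a ≤ a' (symmetric, so this suffices):
a = -2: -2+-2=-4, -2+1=-1, -2+4=2, -2+9=7
a = 1: 1+1=2, 1+4=5, 1+9=10
a = 4: 4+4=8, 4+9=13
a = 9: 9+9=18
Distinct sums: {-4, -1, 2, 5, 7, 8, 10, 13, 18}
|A + A| = 9

|A + A| = 9


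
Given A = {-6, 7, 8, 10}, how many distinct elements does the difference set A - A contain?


A - A = {a - a' : a, a' ∈ A}; |A| = 4.
Bounds: 2|A|-1 ≤ |A - A| ≤ |A|² - |A| + 1, i.e. 7 ≤ |A - A| ≤ 13.
Note: 0 ∈ A - A always (from a - a). The set is symmetric: if d ∈ A - A then -d ∈ A - A.
Enumerate nonzero differences d = a - a' with a > a' (then include -d):
Positive differences: {1, 2, 3, 13, 14, 16}
Full difference set: {0} ∪ (positive diffs) ∪ (negative diffs).
|A - A| = 1 + 2·6 = 13 (matches direct enumeration: 13).

|A - A| = 13


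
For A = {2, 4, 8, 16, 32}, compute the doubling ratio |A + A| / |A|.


|A| = 5.
Compute A + A by enumerating all 25 pairs.
A + A = {4, 6, 8, 10, 12, 16, 18, 20, 24, 32, 34, 36, 40, 48, 64}, so |A + A| = 15.
K = |A + A| / |A| = 15/5 = 3/1 ≈ 3.0000.
Reference: AP of size 5 gives K = 9/5 ≈ 1.8000; a fully generic set of size 5 gives K ≈ 3.0000.

|A| = 5, |A + A| = 15, K = 15/5 = 3/1.


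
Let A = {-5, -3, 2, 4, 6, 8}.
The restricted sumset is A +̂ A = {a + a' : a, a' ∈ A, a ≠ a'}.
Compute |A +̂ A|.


Restricted sumset: A +̂ A = {a + a' : a ∈ A, a' ∈ A, a ≠ a'}.
Equivalently, take A + A and drop any sum 2a that is achievable ONLY as a + a for a ∈ A (i.e. sums representable only with equal summands).
Enumerate pairs (a, a') with a < a' (symmetric, so each unordered pair gives one sum; this covers all a ≠ a'):
  -5 + -3 = -8
  -5 + 2 = -3
  -5 + 4 = -1
  -5 + 6 = 1
  -5 + 8 = 3
  -3 + 2 = -1
  -3 + 4 = 1
  -3 + 6 = 3
  -3 + 8 = 5
  2 + 4 = 6
  2 + 6 = 8
  2 + 8 = 10
  4 + 6 = 10
  4 + 8 = 12
  6 + 8 = 14
Collected distinct sums: {-8, -3, -1, 1, 3, 5, 6, 8, 10, 12, 14}
|A +̂ A| = 11
(Reference bound: |A +̂ A| ≥ 2|A| - 3 for |A| ≥ 2, with |A| = 6 giving ≥ 9.)

|A +̂ A| = 11


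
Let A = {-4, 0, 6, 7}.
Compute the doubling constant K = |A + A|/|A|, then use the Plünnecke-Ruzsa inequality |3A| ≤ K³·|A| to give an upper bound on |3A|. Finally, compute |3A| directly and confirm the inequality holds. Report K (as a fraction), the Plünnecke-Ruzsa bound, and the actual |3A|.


|A| = 4.
Step 1: Compute A + A by enumerating all 16 pairs.
A + A = {-8, -4, 0, 2, 3, 6, 7, 12, 13, 14}, so |A + A| = 10.
Step 2: Doubling constant K = |A + A|/|A| = 10/4 = 10/4 ≈ 2.5000.
Step 3: Plünnecke-Ruzsa gives |3A| ≤ K³·|A| = (2.5000)³ · 4 ≈ 62.5000.
Step 4: Compute 3A = A + A + A directly by enumerating all triples (a,b,c) ∈ A³; |3A| = 20.
Step 5: Check 20 ≤ 62.5000? Yes ✓.

K = 10/4, Plünnecke-Ruzsa bound K³|A| ≈ 62.5000, |3A| = 20, inequality holds.


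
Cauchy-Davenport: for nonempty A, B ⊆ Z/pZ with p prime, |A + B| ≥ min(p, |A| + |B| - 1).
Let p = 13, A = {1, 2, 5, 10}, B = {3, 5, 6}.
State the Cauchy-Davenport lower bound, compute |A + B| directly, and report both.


Cauchy-Davenport: |A + B| ≥ min(p, |A| + |B| - 1) for A, B nonempty in Z/pZ.
|A| = 4, |B| = 3, p = 13.
CD lower bound = min(13, 4 + 3 - 1) = min(13, 6) = 6.
Compute A + B mod 13 directly:
a = 1: 1+3=4, 1+5=6, 1+6=7
a = 2: 2+3=5, 2+5=7, 2+6=8
a = 5: 5+3=8, 5+5=10, 5+6=11
a = 10: 10+3=0, 10+5=2, 10+6=3
A + B = {0, 2, 3, 4, 5, 6, 7, 8, 10, 11}, so |A + B| = 10.
Verify: 10 ≥ 6? Yes ✓.

CD lower bound = 6, actual |A + B| = 10.


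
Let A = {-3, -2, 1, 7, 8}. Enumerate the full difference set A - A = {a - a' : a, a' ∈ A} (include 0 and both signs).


A - A = {a - a' : a, a' ∈ A}.
Compute a - a' for each ordered pair (a, a'):
a = -3: -3--3=0, -3--2=-1, -3-1=-4, -3-7=-10, -3-8=-11
a = -2: -2--3=1, -2--2=0, -2-1=-3, -2-7=-9, -2-8=-10
a = 1: 1--3=4, 1--2=3, 1-1=0, 1-7=-6, 1-8=-7
a = 7: 7--3=10, 7--2=9, 7-1=6, 7-7=0, 7-8=-1
a = 8: 8--3=11, 8--2=10, 8-1=7, 8-7=1, 8-8=0
Collecting distinct values (and noting 0 appears from a-a):
A - A = {-11, -10, -9, -7, -6, -4, -3, -1, 0, 1, 3, 4, 6, 7, 9, 10, 11}
|A - A| = 17

A - A = {-11, -10, -9, -7, -6, -4, -3, -1, 0, 1, 3, 4, 6, 7, 9, 10, 11}


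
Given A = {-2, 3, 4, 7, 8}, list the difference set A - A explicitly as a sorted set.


A - A = {a - a' : a, a' ∈ A}.
Compute a - a' for each ordered pair (a, a'):
a = -2: -2--2=0, -2-3=-5, -2-4=-6, -2-7=-9, -2-8=-10
a = 3: 3--2=5, 3-3=0, 3-4=-1, 3-7=-4, 3-8=-5
a = 4: 4--2=6, 4-3=1, 4-4=0, 4-7=-3, 4-8=-4
a = 7: 7--2=9, 7-3=4, 7-4=3, 7-7=0, 7-8=-1
a = 8: 8--2=10, 8-3=5, 8-4=4, 8-7=1, 8-8=0
Collecting distinct values (and noting 0 appears from a-a):
A - A = {-10, -9, -6, -5, -4, -3, -1, 0, 1, 3, 4, 5, 6, 9, 10}
|A - A| = 15

A - A = {-10, -9, -6, -5, -4, -3, -1, 0, 1, 3, 4, 5, 6, 9, 10}


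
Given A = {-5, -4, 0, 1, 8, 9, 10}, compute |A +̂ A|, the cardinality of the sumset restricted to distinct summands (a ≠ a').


Restricted sumset: A +̂ A = {a + a' : a ∈ A, a' ∈ A, a ≠ a'}.
Equivalently, take A + A and drop any sum 2a that is achievable ONLY as a + a for a ∈ A (i.e. sums representable only with equal summands).
Enumerate pairs (a, a') with a < a' (symmetric, so each unordered pair gives one sum; this covers all a ≠ a'):
  -5 + -4 = -9
  -5 + 0 = -5
  -5 + 1 = -4
  -5 + 8 = 3
  -5 + 9 = 4
  -5 + 10 = 5
  -4 + 0 = -4
  -4 + 1 = -3
  -4 + 8 = 4
  -4 + 9 = 5
  -4 + 10 = 6
  0 + 1 = 1
  0 + 8 = 8
  0 + 9 = 9
  0 + 10 = 10
  1 + 8 = 9
  1 + 9 = 10
  1 + 10 = 11
  8 + 9 = 17
  8 + 10 = 18
  9 + 10 = 19
Collected distinct sums: {-9, -5, -4, -3, 1, 3, 4, 5, 6, 8, 9, 10, 11, 17, 18, 19}
|A +̂ A| = 16
(Reference bound: |A +̂ A| ≥ 2|A| - 3 for |A| ≥ 2, with |A| = 7 giving ≥ 11.)

|A +̂ A| = 16


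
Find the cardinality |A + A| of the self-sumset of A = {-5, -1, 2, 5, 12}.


A + A = {a + a' : a, a' ∈ A}; |A| = 5.
General bounds: 2|A| - 1 ≤ |A + A| ≤ |A|(|A|+1)/2, i.e. 9 ≤ |A + A| ≤ 15.
Lower bound 2|A|-1 is attained iff A is an arithmetic progression.
Enumerate sums a + a' for a ≤ a' (symmetric, so this suffices):
a = -5: -5+-5=-10, -5+-1=-6, -5+2=-3, -5+5=0, -5+12=7
a = -1: -1+-1=-2, -1+2=1, -1+5=4, -1+12=11
a = 2: 2+2=4, 2+5=7, 2+12=14
a = 5: 5+5=10, 5+12=17
a = 12: 12+12=24
Distinct sums: {-10, -6, -3, -2, 0, 1, 4, 7, 10, 11, 14, 17, 24}
|A + A| = 13

|A + A| = 13


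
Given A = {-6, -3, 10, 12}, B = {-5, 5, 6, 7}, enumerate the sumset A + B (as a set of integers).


A + B = {a + b : a ∈ A, b ∈ B}.
Enumerate all |A|·|B| = 4·4 = 16 pairs (a, b) and collect distinct sums.
a = -6: -6+-5=-11, -6+5=-1, -6+6=0, -6+7=1
a = -3: -3+-5=-8, -3+5=2, -3+6=3, -3+7=4
a = 10: 10+-5=5, 10+5=15, 10+6=16, 10+7=17
a = 12: 12+-5=7, 12+5=17, 12+6=18, 12+7=19
Collecting distinct sums: A + B = {-11, -8, -1, 0, 1, 2, 3, 4, 5, 7, 15, 16, 17, 18, 19}
|A + B| = 15

A + B = {-11, -8, -1, 0, 1, 2, 3, 4, 5, 7, 15, 16, 17, 18, 19}


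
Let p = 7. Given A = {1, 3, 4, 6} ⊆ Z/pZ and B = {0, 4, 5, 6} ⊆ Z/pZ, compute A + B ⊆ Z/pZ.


Work in Z/7Z: reduce every sum a + b modulo 7.
Enumerate all 16 pairs:
a = 1: 1+0=1, 1+4=5, 1+5=6, 1+6=0
a = 3: 3+0=3, 3+4=0, 3+5=1, 3+6=2
a = 4: 4+0=4, 4+4=1, 4+5=2, 4+6=3
a = 6: 6+0=6, 6+4=3, 6+5=4, 6+6=5
Distinct residues collected: {0, 1, 2, 3, 4, 5, 6}
|A + B| = 7 (out of 7 total residues).

A + B = {0, 1, 2, 3, 4, 5, 6}


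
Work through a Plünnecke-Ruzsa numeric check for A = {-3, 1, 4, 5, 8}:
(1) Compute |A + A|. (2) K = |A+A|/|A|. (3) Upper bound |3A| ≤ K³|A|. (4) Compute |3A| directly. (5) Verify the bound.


|A| = 5.
Step 1: Compute A + A by enumerating all 25 pairs.
A + A = {-6, -2, 1, 2, 5, 6, 8, 9, 10, 12, 13, 16}, so |A + A| = 12.
Step 2: Doubling constant K = |A + A|/|A| = 12/5 = 12/5 ≈ 2.4000.
Step 3: Plünnecke-Ruzsa gives |3A| ≤ K³·|A| = (2.4000)³ · 5 ≈ 69.1200.
Step 4: Compute 3A = A + A + A directly by enumerating all triples (a,b,c) ∈ A³; |3A| = 22.
Step 5: Check 22 ≤ 69.1200? Yes ✓.

K = 12/5, Plünnecke-Ruzsa bound K³|A| ≈ 69.1200, |3A| = 22, inequality holds.


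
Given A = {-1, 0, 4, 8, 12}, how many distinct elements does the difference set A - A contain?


A - A = {a - a' : a, a' ∈ A}; |A| = 5.
Bounds: 2|A|-1 ≤ |A - A| ≤ |A|² - |A| + 1, i.e. 9 ≤ |A - A| ≤ 21.
Note: 0 ∈ A - A always (from a - a). The set is symmetric: if d ∈ A - A then -d ∈ A - A.
Enumerate nonzero differences d = a - a' with a > a' (then include -d):
Positive differences: {1, 4, 5, 8, 9, 12, 13}
Full difference set: {0} ∪ (positive diffs) ∪ (negative diffs).
|A - A| = 1 + 2·7 = 15 (matches direct enumeration: 15).

|A - A| = 15


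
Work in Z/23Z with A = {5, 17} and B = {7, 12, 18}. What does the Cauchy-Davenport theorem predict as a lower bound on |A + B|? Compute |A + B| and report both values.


Cauchy-Davenport: |A + B| ≥ min(p, |A| + |B| - 1) for A, B nonempty in Z/pZ.
|A| = 2, |B| = 3, p = 23.
CD lower bound = min(23, 2 + 3 - 1) = min(23, 4) = 4.
Compute A + B mod 23 directly:
a = 5: 5+7=12, 5+12=17, 5+18=0
a = 17: 17+7=1, 17+12=6, 17+18=12
A + B = {0, 1, 6, 12, 17}, so |A + B| = 5.
Verify: 5 ≥ 4? Yes ✓.

CD lower bound = 4, actual |A + B| = 5.


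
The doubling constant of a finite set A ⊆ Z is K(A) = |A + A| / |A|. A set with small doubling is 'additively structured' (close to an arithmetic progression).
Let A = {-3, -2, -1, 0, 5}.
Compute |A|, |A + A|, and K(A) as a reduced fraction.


|A| = 5.
Compute A + A by enumerating all 25 pairs.
A + A = {-6, -5, -4, -3, -2, -1, 0, 2, 3, 4, 5, 10}, so |A + A| = 12.
K = |A + A| / |A| = 12/5 (already in lowest terms) ≈ 2.4000.
Reference: AP of size 5 gives K = 9/5 ≈ 1.8000; a fully generic set of size 5 gives K ≈ 3.0000.

|A| = 5, |A + A| = 12, K = 12/5.


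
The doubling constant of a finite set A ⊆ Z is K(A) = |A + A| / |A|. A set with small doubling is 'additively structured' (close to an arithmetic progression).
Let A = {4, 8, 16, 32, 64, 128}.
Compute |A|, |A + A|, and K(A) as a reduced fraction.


|A| = 6.
Compute A + A by enumerating all 36 pairs.
A + A = {8, 12, 16, 20, 24, 32, 36, 40, 48, 64, 68, 72, 80, 96, 128, 132, 136, 144, 160, 192, 256}, so |A + A| = 21.
K = |A + A| / |A| = 21/6 = 7/2 ≈ 3.5000.
Reference: AP of size 6 gives K = 11/6 ≈ 1.8333; a fully generic set of size 6 gives K ≈ 3.5000.

|A| = 6, |A + A| = 21, K = 21/6 = 7/2.


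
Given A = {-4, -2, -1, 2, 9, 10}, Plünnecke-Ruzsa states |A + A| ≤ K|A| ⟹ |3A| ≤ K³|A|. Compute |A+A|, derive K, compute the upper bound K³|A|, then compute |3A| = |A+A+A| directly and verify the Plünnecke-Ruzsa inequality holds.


|A| = 6.
Step 1: Compute A + A by enumerating all 36 pairs.
A + A = {-8, -6, -5, -4, -3, -2, 0, 1, 4, 5, 6, 7, 8, 9, 11, 12, 18, 19, 20}, so |A + A| = 19.
Step 2: Doubling constant K = |A + A|/|A| = 19/6 = 19/6 ≈ 3.1667.
Step 3: Plünnecke-Ruzsa gives |3A| ≤ K³·|A| = (3.1667)³ · 6 ≈ 190.5278.
Step 4: Compute 3A = A + A + A directly by enumerating all triples (a,b,c) ∈ A³; |3A| = 37.
Step 5: Check 37 ≤ 190.5278? Yes ✓.

K = 19/6, Plünnecke-Ruzsa bound K³|A| ≈ 190.5278, |3A| = 37, inequality holds.


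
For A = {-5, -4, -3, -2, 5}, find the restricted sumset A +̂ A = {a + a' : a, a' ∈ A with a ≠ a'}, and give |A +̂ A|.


Restricted sumset: A +̂ A = {a + a' : a ∈ A, a' ∈ A, a ≠ a'}.
Equivalently, take A + A and drop any sum 2a that is achievable ONLY as a + a for a ∈ A (i.e. sums representable only with equal summands).
Enumerate pairs (a, a') with a < a' (symmetric, so each unordered pair gives one sum; this covers all a ≠ a'):
  -5 + -4 = -9
  -5 + -3 = -8
  -5 + -2 = -7
  -5 + 5 = 0
  -4 + -3 = -7
  -4 + -2 = -6
  -4 + 5 = 1
  -3 + -2 = -5
  -3 + 5 = 2
  -2 + 5 = 3
Collected distinct sums: {-9, -8, -7, -6, -5, 0, 1, 2, 3}
|A +̂ A| = 9
(Reference bound: |A +̂ A| ≥ 2|A| - 3 for |A| ≥ 2, with |A| = 5 giving ≥ 7.)

|A +̂ A| = 9


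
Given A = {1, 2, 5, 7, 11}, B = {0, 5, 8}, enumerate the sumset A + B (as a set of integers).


A + B = {a + b : a ∈ A, b ∈ B}.
Enumerate all |A|·|B| = 5·3 = 15 pairs (a, b) and collect distinct sums.
a = 1: 1+0=1, 1+5=6, 1+8=9
a = 2: 2+0=2, 2+5=7, 2+8=10
a = 5: 5+0=5, 5+5=10, 5+8=13
a = 7: 7+0=7, 7+5=12, 7+8=15
a = 11: 11+0=11, 11+5=16, 11+8=19
Collecting distinct sums: A + B = {1, 2, 5, 6, 7, 9, 10, 11, 12, 13, 15, 16, 19}
|A + B| = 13

A + B = {1, 2, 5, 6, 7, 9, 10, 11, 12, 13, 15, 16, 19}


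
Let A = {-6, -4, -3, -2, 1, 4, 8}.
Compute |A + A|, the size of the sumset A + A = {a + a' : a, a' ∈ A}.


A + A = {a + a' : a, a' ∈ A}; |A| = 7.
General bounds: 2|A| - 1 ≤ |A + A| ≤ |A|(|A|+1)/2, i.e. 13 ≤ |A + A| ≤ 28.
Lower bound 2|A|-1 is attained iff A is an arithmetic progression.
Enumerate sums a + a' for a ≤ a' (symmetric, so this suffices):
a = -6: -6+-6=-12, -6+-4=-10, -6+-3=-9, -6+-2=-8, -6+1=-5, -6+4=-2, -6+8=2
a = -4: -4+-4=-8, -4+-3=-7, -4+-2=-6, -4+1=-3, -4+4=0, -4+8=4
a = -3: -3+-3=-6, -3+-2=-5, -3+1=-2, -3+4=1, -3+8=5
a = -2: -2+-2=-4, -2+1=-1, -2+4=2, -2+8=6
a = 1: 1+1=2, 1+4=5, 1+8=9
a = 4: 4+4=8, 4+8=12
a = 8: 8+8=16
Distinct sums: {-12, -10, -9, -8, -7, -6, -5, -4, -3, -2, -1, 0, 1, 2, 4, 5, 6, 8, 9, 12, 16}
|A + A| = 21

|A + A| = 21


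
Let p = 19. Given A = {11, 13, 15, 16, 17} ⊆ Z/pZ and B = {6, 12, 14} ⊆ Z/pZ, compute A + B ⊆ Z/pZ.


Work in Z/19Z: reduce every sum a + b modulo 19.
Enumerate all 15 pairs:
a = 11: 11+6=17, 11+12=4, 11+14=6
a = 13: 13+6=0, 13+12=6, 13+14=8
a = 15: 15+6=2, 15+12=8, 15+14=10
a = 16: 16+6=3, 16+12=9, 16+14=11
a = 17: 17+6=4, 17+12=10, 17+14=12
Distinct residues collected: {0, 2, 3, 4, 6, 8, 9, 10, 11, 12, 17}
|A + B| = 11 (out of 19 total residues).

A + B = {0, 2, 3, 4, 6, 8, 9, 10, 11, 12, 17}


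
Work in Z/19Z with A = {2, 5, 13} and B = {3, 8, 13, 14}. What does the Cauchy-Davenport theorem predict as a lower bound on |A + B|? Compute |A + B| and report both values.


Cauchy-Davenport: |A + B| ≥ min(p, |A| + |B| - 1) for A, B nonempty in Z/pZ.
|A| = 3, |B| = 4, p = 19.
CD lower bound = min(19, 3 + 4 - 1) = min(19, 6) = 6.
Compute A + B mod 19 directly:
a = 2: 2+3=5, 2+8=10, 2+13=15, 2+14=16
a = 5: 5+3=8, 5+8=13, 5+13=18, 5+14=0
a = 13: 13+3=16, 13+8=2, 13+13=7, 13+14=8
A + B = {0, 2, 5, 7, 8, 10, 13, 15, 16, 18}, so |A + B| = 10.
Verify: 10 ≥ 6? Yes ✓.

CD lower bound = 6, actual |A + B| = 10.


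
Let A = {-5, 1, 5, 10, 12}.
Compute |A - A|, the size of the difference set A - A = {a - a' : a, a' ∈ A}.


A - A = {a - a' : a, a' ∈ A}; |A| = 5.
Bounds: 2|A|-1 ≤ |A - A| ≤ |A|² - |A| + 1, i.e. 9 ≤ |A - A| ≤ 21.
Note: 0 ∈ A - A always (from a - a). The set is symmetric: if d ∈ A - A then -d ∈ A - A.
Enumerate nonzero differences d = a - a' with a > a' (then include -d):
Positive differences: {2, 4, 5, 6, 7, 9, 10, 11, 15, 17}
Full difference set: {0} ∪ (positive diffs) ∪ (negative diffs).
|A - A| = 1 + 2·10 = 21 (matches direct enumeration: 21).

|A - A| = 21


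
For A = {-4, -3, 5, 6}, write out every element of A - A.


A - A = {a - a' : a, a' ∈ A}.
Compute a - a' for each ordered pair (a, a'):
a = -4: -4--4=0, -4--3=-1, -4-5=-9, -4-6=-10
a = -3: -3--4=1, -3--3=0, -3-5=-8, -3-6=-9
a = 5: 5--4=9, 5--3=8, 5-5=0, 5-6=-1
a = 6: 6--4=10, 6--3=9, 6-5=1, 6-6=0
Collecting distinct values (and noting 0 appears from a-a):
A - A = {-10, -9, -8, -1, 0, 1, 8, 9, 10}
|A - A| = 9

A - A = {-10, -9, -8, -1, 0, 1, 8, 9, 10}


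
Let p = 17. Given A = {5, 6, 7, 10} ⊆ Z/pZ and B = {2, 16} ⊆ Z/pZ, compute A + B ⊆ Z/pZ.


Work in Z/17Z: reduce every sum a + b modulo 17.
Enumerate all 8 pairs:
a = 5: 5+2=7, 5+16=4
a = 6: 6+2=8, 6+16=5
a = 7: 7+2=9, 7+16=6
a = 10: 10+2=12, 10+16=9
Distinct residues collected: {4, 5, 6, 7, 8, 9, 12}
|A + B| = 7 (out of 17 total residues).

A + B = {4, 5, 6, 7, 8, 9, 12}


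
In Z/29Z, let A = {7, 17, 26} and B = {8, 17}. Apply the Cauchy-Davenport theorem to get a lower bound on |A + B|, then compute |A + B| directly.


Cauchy-Davenport: |A + B| ≥ min(p, |A| + |B| - 1) for A, B nonempty in Z/pZ.
|A| = 3, |B| = 2, p = 29.
CD lower bound = min(29, 3 + 2 - 1) = min(29, 4) = 4.
Compute A + B mod 29 directly:
a = 7: 7+8=15, 7+17=24
a = 17: 17+8=25, 17+17=5
a = 26: 26+8=5, 26+17=14
A + B = {5, 14, 15, 24, 25}, so |A + B| = 5.
Verify: 5 ≥ 4? Yes ✓.

CD lower bound = 4, actual |A + B| = 5.


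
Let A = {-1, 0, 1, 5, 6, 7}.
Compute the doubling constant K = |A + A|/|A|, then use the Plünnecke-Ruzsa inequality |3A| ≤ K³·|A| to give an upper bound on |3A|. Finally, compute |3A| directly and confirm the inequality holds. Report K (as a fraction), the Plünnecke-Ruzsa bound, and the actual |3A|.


|A| = 6.
Step 1: Compute A + A by enumerating all 36 pairs.
A + A = {-2, -1, 0, 1, 2, 4, 5, 6, 7, 8, 10, 11, 12, 13, 14}, so |A + A| = 15.
Step 2: Doubling constant K = |A + A|/|A| = 15/6 = 15/6 ≈ 2.5000.
Step 3: Plünnecke-Ruzsa gives |3A| ≤ K³·|A| = (2.5000)³ · 6 ≈ 93.7500.
Step 4: Compute 3A = A + A + A directly by enumerating all triples (a,b,c) ∈ A³; |3A| = 25.
Step 5: Check 25 ≤ 93.7500? Yes ✓.

K = 15/6, Plünnecke-Ruzsa bound K³|A| ≈ 93.7500, |3A| = 25, inequality holds.


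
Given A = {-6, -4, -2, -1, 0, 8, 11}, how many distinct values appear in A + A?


A + A = {a + a' : a, a' ∈ A}; |A| = 7.
General bounds: 2|A| - 1 ≤ |A + A| ≤ |A|(|A|+1)/2, i.e. 13 ≤ |A + A| ≤ 28.
Lower bound 2|A|-1 is attained iff A is an arithmetic progression.
Enumerate sums a + a' for a ≤ a' (symmetric, so this suffices):
a = -6: -6+-6=-12, -6+-4=-10, -6+-2=-8, -6+-1=-7, -6+0=-6, -6+8=2, -6+11=5
a = -4: -4+-4=-8, -4+-2=-6, -4+-1=-5, -4+0=-4, -4+8=4, -4+11=7
a = -2: -2+-2=-4, -2+-1=-3, -2+0=-2, -2+8=6, -2+11=9
a = -1: -1+-1=-2, -1+0=-1, -1+8=7, -1+11=10
a = 0: 0+0=0, 0+8=8, 0+11=11
a = 8: 8+8=16, 8+11=19
a = 11: 11+11=22
Distinct sums: {-12, -10, -8, -7, -6, -5, -4, -3, -2, -1, 0, 2, 4, 5, 6, 7, 8, 9, 10, 11, 16, 19, 22}
|A + A| = 23

|A + A| = 23


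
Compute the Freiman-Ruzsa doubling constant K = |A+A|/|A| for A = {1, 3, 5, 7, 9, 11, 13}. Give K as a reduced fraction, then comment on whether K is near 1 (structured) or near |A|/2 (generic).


|A| = 7.
Compute A + A by enumerating all 49 pairs.
A + A = {2, 4, 6, 8, 10, 12, 14, 16, 18, 20, 22, 24, 26}, so |A + A| = 13.
K = |A + A| / |A| = 13/7 (already in lowest terms) ≈ 1.8571.
Reference: AP of size 7 gives K = 13/7 ≈ 1.8571; a fully generic set of size 7 gives K ≈ 4.0000.

|A| = 7, |A + A| = 13, K = 13/7.


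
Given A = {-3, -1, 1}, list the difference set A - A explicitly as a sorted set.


A - A = {a - a' : a, a' ∈ A}.
Compute a - a' for each ordered pair (a, a'):
a = -3: -3--3=0, -3--1=-2, -3-1=-4
a = -1: -1--3=2, -1--1=0, -1-1=-2
a = 1: 1--3=4, 1--1=2, 1-1=0
Collecting distinct values (and noting 0 appears from a-a):
A - A = {-4, -2, 0, 2, 4}
|A - A| = 5

A - A = {-4, -2, 0, 2, 4}


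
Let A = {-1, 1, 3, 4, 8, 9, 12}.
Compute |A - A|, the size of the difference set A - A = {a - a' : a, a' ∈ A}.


A - A = {a - a' : a, a' ∈ A}; |A| = 7.
Bounds: 2|A|-1 ≤ |A - A| ≤ |A|² - |A| + 1, i.e. 13 ≤ |A - A| ≤ 43.
Note: 0 ∈ A - A always (from a - a). The set is symmetric: if d ∈ A - A then -d ∈ A - A.
Enumerate nonzero differences d = a - a' with a > a' (then include -d):
Positive differences: {1, 2, 3, 4, 5, 6, 7, 8, 9, 10, 11, 13}
Full difference set: {0} ∪ (positive diffs) ∪ (negative diffs).
|A - A| = 1 + 2·12 = 25 (matches direct enumeration: 25).

|A - A| = 25


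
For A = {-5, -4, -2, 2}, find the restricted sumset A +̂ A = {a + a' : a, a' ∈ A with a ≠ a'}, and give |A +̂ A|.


Restricted sumset: A +̂ A = {a + a' : a ∈ A, a' ∈ A, a ≠ a'}.
Equivalently, take A + A and drop any sum 2a that is achievable ONLY as a + a for a ∈ A (i.e. sums representable only with equal summands).
Enumerate pairs (a, a') with a < a' (symmetric, so each unordered pair gives one sum; this covers all a ≠ a'):
  -5 + -4 = -9
  -5 + -2 = -7
  -5 + 2 = -3
  -4 + -2 = -6
  -4 + 2 = -2
  -2 + 2 = 0
Collected distinct sums: {-9, -7, -6, -3, -2, 0}
|A +̂ A| = 6
(Reference bound: |A +̂ A| ≥ 2|A| - 3 for |A| ≥ 2, with |A| = 4 giving ≥ 5.)

|A +̂ A| = 6


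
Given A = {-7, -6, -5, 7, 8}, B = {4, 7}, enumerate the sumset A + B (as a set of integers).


A + B = {a + b : a ∈ A, b ∈ B}.
Enumerate all |A|·|B| = 5·2 = 10 pairs (a, b) and collect distinct sums.
a = -7: -7+4=-3, -7+7=0
a = -6: -6+4=-2, -6+7=1
a = -5: -5+4=-1, -5+7=2
a = 7: 7+4=11, 7+7=14
a = 8: 8+4=12, 8+7=15
Collecting distinct sums: A + B = {-3, -2, -1, 0, 1, 2, 11, 12, 14, 15}
|A + B| = 10

A + B = {-3, -2, -1, 0, 1, 2, 11, 12, 14, 15}


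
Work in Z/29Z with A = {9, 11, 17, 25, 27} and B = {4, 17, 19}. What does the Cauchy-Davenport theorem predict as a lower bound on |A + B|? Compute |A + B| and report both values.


Cauchy-Davenport: |A + B| ≥ min(p, |A| + |B| - 1) for A, B nonempty in Z/pZ.
|A| = 5, |B| = 3, p = 29.
CD lower bound = min(29, 5 + 3 - 1) = min(29, 7) = 7.
Compute A + B mod 29 directly:
a = 9: 9+4=13, 9+17=26, 9+19=28
a = 11: 11+4=15, 11+17=28, 11+19=1
a = 17: 17+4=21, 17+17=5, 17+19=7
a = 25: 25+4=0, 25+17=13, 25+19=15
a = 27: 27+4=2, 27+17=15, 27+19=17
A + B = {0, 1, 2, 5, 7, 13, 15, 17, 21, 26, 28}, so |A + B| = 11.
Verify: 11 ≥ 7? Yes ✓.

CD lower bound = 7, actual |A + B| = 11.


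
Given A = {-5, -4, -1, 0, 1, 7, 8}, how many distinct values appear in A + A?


A + A = {a + a' : a, a' ∈ A}; |A| = 7.
General bounds: 2|A| - 1 ≤ |A + A| ≤ |A|(|A|+1)/2, i.e. 13 ≤ |A + A| ≤ 28.
Lower bound 2|A|-1 is attained iff A is an arithmetic progression.
Enumerate sums a + a' for a ≤ a' (symmetric, so this suffices):
a = -5: -5+-5=-10, -5+-4=-9, -5+-1=-6, -5+0=-5, -5+1=-4, -5+7=2, -5+8=3
a = -4: -4+-4=-8, -4+-1=-5, -4+0=-4, -4+1=-3, -4+7=3, -4+8=4
a = -1: -1+-1=-2, -1+0=-1, -1+1=0, -1+7=6, -1+8=7
a = 0: 0+0=0, 0+1=1, 0+7=7, 0+8=8
a = 1: 1+1=2, 1+7=8, 1+8=9
a = 7: 7+7=14, 7+8=15
a = 8: 8+8=16
Distinct sums: {-10, -9, -8, -6, -5, -4, -3, -2, -1, 0, 1, 2, 3, 4, 6, 7, 8, 9, 14, 15, 16}
|A + A| = 21

|A + A| = 21


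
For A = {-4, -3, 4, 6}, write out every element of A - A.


A - A = {a - a' : a, a' ∈ A}.
Compute a - a' for each ordered pair (a, a'):
a = -4: -4--4=0, -4--3=-1, -4-4=-8, -4-6=-10
a = -3: -3--4=1, -3--3=0, -3-4=-7, -3-6=-9
a = 4: 4--4=8, 4--3=7, 4-4=0, 4-6=-2
a = 6: 6--4=10, 6--3=9, 6-4=2, 6-6=0
Collecting distinct values (and noting 0 appears from a-a):
A - A = {-10, -9, -8, -7, -2, -1, 0, 1, 2, 7, 8, 9, 10}
|A - A| = 13

A - A = {-10, -9, -8, -7, -2, -1, 0, 1, 2, 7, 8, 9, 10}


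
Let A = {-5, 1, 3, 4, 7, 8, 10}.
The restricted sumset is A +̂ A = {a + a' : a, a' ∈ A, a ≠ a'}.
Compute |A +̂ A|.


Restricted sumset: A +̂ A = {a + a' : a ∈ A, a' ∈ A, a ≠ a'}.
Equivalently, take A + A and drop any sum 2a that is achievable ONLY as a + a for a ∈ A (i.e. sums representable only with equal summands).
Enumerate pairs (a, a') with a < a' (symmetric, so each unordered pair gives one sum; this covers all a ≠ a'):
  -5 + 1 = -4
  -5 + 3 = -2
  -5 + 4 = -1
  -5 + 7 = 2
  -5 + 8 = 3
  -5 + 10 = 5
  1 + 3 = 4
  1 + 4 = 5
  1 + 7 = 8
  1 + 8 = 9
  1 + 10 = 11
  3 + 4 = 7
  3 + 7 = 10
  3 + 8 = 11
  3 + 10 = 13
  4 + 7 = 11
  4 + 8 = 12
  4 + 10 = 14
  7 + 8 = 15
  7 + 10 = 17
  8 + 10 = 18
Collected distinct sums: {-4, -2, -1, 2, 3, 4, 5, 7, 8, 9, 10, 11, 12, 13, 14, 15, 17, 18}
|A +̂ A| = 18
(Reference bound: |A +̂ A| ≥ 2|A| - 3 for |A| ≥ 2, with |A| = 7 giving ≥ 11.)

|A +̂ A| = 18


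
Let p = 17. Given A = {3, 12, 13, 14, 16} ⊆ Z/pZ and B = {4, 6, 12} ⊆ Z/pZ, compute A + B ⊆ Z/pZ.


Work in Z/17Z: reduce every sum a + b modulo 17.
Enumerate all 15 pairs:
a = 3: 3+4=7, 3+6=9, 3+12=15
a = 12: 12+4=16, 12+6=1, 12+12=7
a = 13: 13+4=0, 13+6=2, 13+12=8
a = 14: 14+4=1, 14+6=3, 14+12=9
a = 16: 16+4=3, 16+6=5, 16+12=11
Distinct residues collected: {0, 1, 2, 3, 5, 7, 8, 9, 11, 15, 16}
|A + B| = 11 (out of 17 total residues).

A + B = {0, 1, 2, 3, 5, 7, 8, 9, 11, 15, 16}


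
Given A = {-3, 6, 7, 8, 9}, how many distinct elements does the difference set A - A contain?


A - A = {a - a' : a, a' ∈ A}; |A| = 5.
Bounds: 2|A|-1 ≤ |A - A| ≤ |A|² - |A| + 1, i.e. 9 ≤ |A - A| ≤ 21.
Note: 0 ∈ A - A always (from a - a). The set is symmetric: if d ∈ A - A then -d ∈ A - A.
Enumerate nonzero differences d = a - a' with a > a' (then include -d):
Positive differences: {1, 2, 3, 9, 10, 11, 12}
Full difference set: {0} ∪ (positive diffs) ∪ (negative diffs).
|A - A| = 1 + 2·7 = 15 (matches direct enumeration: 15).

|A - A| = 15


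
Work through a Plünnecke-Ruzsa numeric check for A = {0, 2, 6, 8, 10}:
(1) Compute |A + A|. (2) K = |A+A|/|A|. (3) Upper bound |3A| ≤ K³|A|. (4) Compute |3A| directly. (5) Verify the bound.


|A| = 5.
Step 1: Compute A + A by enumerating all 25 pairs.
A + A = {0, 2, 4, 6, 8, 10, 12, 14, 16, 18, 20}, so |A + A| = 11.
Step 2: Doubling constant K = |A + A|/|A| = 11/5 = 11/5 ≈ 2.2000.
Step 3: Plünnecke-Ruzsa gives |3A| ≤ K³·|A| = (2.2000)³ · 5 ≈ 53.2400.
Step 4: Compute 3A = A + A + A directly by enumerating all triples (a,b,c) ∈ A³; |3A| = 16.
Step 5: Check 16 ≤ 53.2400? Yes ✓.

K = 11/5, Plünnecke-Ruzsa bound K³|A| ≈ 53.2400, |3A| = 16, inequality holds.


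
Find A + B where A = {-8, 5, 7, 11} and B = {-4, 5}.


A + B = {a + b : a ∈ A, b ∈ B}.
Enumerate all |A|·|B| = 4·2 = 8 pairs (a, b) and collect distinct sums.
a = -8: -8+-4=-12, -8+5=-3
a = 5: 5+-4=1, 5+5=10
a = 7: 7+-4=3, 7+5=12
a = 11: 11+-4=7, 11+5=16
Collecting distinct sums: A + B = {-12, -3, 1, 3, 7, 10, 12, 16}
|A + B| = 8

A + B = {-12, -3, 1, 3, 7, 10, 12, 16}


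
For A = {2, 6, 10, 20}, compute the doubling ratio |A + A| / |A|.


|A| = 4.
Compute A + A by enumerating all 16 pairs.
A + A = {4, 8, 12, 16, 20, 22, 26, 30, 40}, so |A + A| = 9.
K = |A + A| / |A| = 9/4 (already in lowest terms) ≈ 2.2500.
Reference: AP of size 4 gives K = 7/4 ≈ 1.7500; a fully generic set of size 4 gives K ≈ 2.5000.

|A| = 4, |A + A| = 9, K = 9/4.


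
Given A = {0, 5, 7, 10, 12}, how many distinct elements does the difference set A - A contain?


A - A = {a - a' : a, a' ∈ A}; |A| = 5.
Bounds: 2|A|-1 ≤ |A - A| ≤ |A|² - |A| + 1, i.e. 9 ≤ |A - A| ≤ 21.
Note: 0 ∈ A - A always (from a - a). The set is symmetric: if d ∈ A - A then -d ∈ A - A.
Enumerate nonzero differences d = a - a' with a > a' (then include -d):
Positive differences: {2, 3, 5, 7, 10, 12}
Full difference set: {0} ∪ (positive diffs) ∪ (negative diffs).
|A - A| = 1 + 2·6 = 13 (matches direct enumeration: 13).

|A - A| = 13


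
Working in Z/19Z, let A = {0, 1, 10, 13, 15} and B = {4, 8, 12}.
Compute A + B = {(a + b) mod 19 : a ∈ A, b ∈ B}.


Work in Z/19Z: reduce every sum a + b modulo 19.
Enumerate all 15 pairs:
a = 0: 0+4=4, 0+8=8, 0+12=12
a = 1: 1+4=5, 1+8=9, 1+12=13
a = 10: 10+4=14, 10+8=18, 10+12=3
a = 13: 13+4=17, 13+8=2, 13+12=6
a = 15: 15+4=0, 15+8=4, 15+12=8
Distinct residues collected: {0, 2, 3, 4, 5, 6, 8, 9, 12, 13, 14, 17, 18}
|A + B| = 13 (out of 19 total residues).

A + B = {0, 2, 3, 4, 5, 6, 8, 9, 12, 13, 14, 17, 18}


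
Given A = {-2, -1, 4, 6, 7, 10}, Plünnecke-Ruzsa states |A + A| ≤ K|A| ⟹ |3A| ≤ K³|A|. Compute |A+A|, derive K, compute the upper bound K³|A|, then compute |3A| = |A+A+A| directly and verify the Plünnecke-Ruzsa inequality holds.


|A| = 6.
Step 1: Compute A + A by enumerating all 36 pairs.
A + A = {-4, -3, -2, 2, 3, 4, 5, 6, 8, 9, 10, 11, 12, 13, 14, 16, 17, 20}, so |A + A| = 18.
Step 2: Doubling constant K = |A + A|/|A| = 18/6 = 18/6 ≈ 3.0000.
Step 3: Plünnecke-Ruzsa gives |3A| ≤ K³·|A| = (3.0000)³ · 6 ≈ 162.0000.
Step 4: Compute 3A = A + A + A directly by enumerating all triples (a,b,c) ∈ A³; |3A| = 32.
Step 5: Check 32 ≤ 162.0000? Yes ✓.

K = 18/6, Plünnecke-Ruzsa bound K³|A| ≈ 162.0000, |3A| = 32, inequality holds.


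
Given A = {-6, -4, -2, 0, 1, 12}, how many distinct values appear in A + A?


A + A = {a + a' : a, a' ∈ A}; |A| = 6.
General bounds: 2|A| - 1 ≤ |A + A| ≤ |A|(|A|+1)/2, i.e. 11 ≤ |A + A| ≤ 21.
Lower bound 2|A|-1 is attained iff A is an arithmetic progression.
Enumerate sums a + a' for a ≤ a' (symmetric, so this suffices):
a = -6: -6+-6=-12, -6+-4=-10, -6+-2=-8, -6+0=-6, -6+1=-5, -6+12=6
a = -4: -4+-4=-8, -4+-2=-6, -4+0=-4, -4+1=-3, -4+12=8
a = -2: -2+-2=-4, -2+0=-2, -2+1=-1, -2+12=10
a = 0: 0+0=0, 0+1=1, 0+12=12
a = 1: 1+1=2, 1+12=13
a = 12: 12+12=24
Distinct sums: {-12, -10, -8, -6, -5, -4, -3, -2, -1, 0, 1, 2, 6, 8, 10, 12, 13, 24}
|A + A| = 18

|A + A| = 18


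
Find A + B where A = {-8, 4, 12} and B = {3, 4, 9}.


A + B = {a + b : a ∈ A, b ∈ B}.
Enumerate all |A|·|B| = 3·3 = 9 pairs (a, b) and collect distinct sums.
a = -8: -8+3=-5, -8+4=-4, -8+9=1
a = 4: 4+3=7, 4+4=8, 4+9=13
a = 12: 12+3=15, 12+4=16, 12+9=21
Collecting distinct sums: A + B = {-5, -4, 1, 7, 8, 13, 15, 16, 21}
|A + B| = 9

A + B = {-5, -4, 1, 7, 8, 13, 15, 16, 21}


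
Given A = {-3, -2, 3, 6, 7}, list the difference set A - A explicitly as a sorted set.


A - A = {a - a' : a, a' ∈ A}.
Compute a - a' for each ordered pair (a, a'):
a = -3: -3--3=0, -3--2=-1, -3-3=-6, -3-6=-9, -3-7=-10
a = -2: -2--3=1, -2--2=0, -2-3=-5, -2-6=-8, -2-7=-9
a = 3: 3--3=6, 3--2=5, 3-3=0, 3-6=-3, 3-7=-4
a = 6: 6--3=9, 6--2=8, 6-3=3, 6-6=0, 6-7=-1
a = 7: 7--3=10, 7--2=9, 7-3=4, 7-6=1, 7-7=0
Collecting distinct values (and noting 0 appears from a-a):
A - A = {-10, -9, -8, -6, -5, -4, -3, -1, 0, 1, 3, 4, 5, 6, 8, 9, 10}
|A - A| = 17

A - A = {-10, -9, -8, -6, -5, -4, -3, -1, 0, 1, 3, 4, 5, 6, 8, 9, 10}


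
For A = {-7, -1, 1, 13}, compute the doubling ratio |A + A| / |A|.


|A| = 4.
Compute A + A by enumerating all 16 pairs.
A + A = {-14, -8, -6, -2, 0, 2, 6, 12, 14, 26}, so |A + A| = 10.
K = |A + A| / |A| = 10/4 = 5/2 ≈ 2.5000.
Reference: AP of size 4 gives K = 7/4 ≈ 1.7500; a fully generic set of size 4 gives K ≈ 2.5000.

|A| = 4, |A + A| = 10, K = 10/4 = 5/2.


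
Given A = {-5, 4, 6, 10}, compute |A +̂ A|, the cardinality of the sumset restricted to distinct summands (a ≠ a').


Restricted sumset: A +̂ A = {a + a' : a ∈ A, a' ∈ A, a ≠ a'}.
Equivalently, take A + A and drop any sum 2a that is achievable ONLY as a + a for a ∈ A (i.e. sums representable only with equal summands).
Enumerate pairs (a, a') with a < a' (symmetric, so each unordered pair gives one sum; this covers all a ≠ a'):
  -5 + 4 = -1
  -5 + 6 = 1
  -5 + 10 = 5
  4 + 6 = 10
  4 + 10 = 14
  6 + 10 = 16
Collected distinct sums: {-1, 1, 5, 10, 14, 16}
|A +̂ A| = 6
(Reference bound: |A +̂ A| ≥ 2|A| - 3 for |A| ≥ 2, with |A| = 4 giving ≥ 5.)

|A +̂ A| = 6


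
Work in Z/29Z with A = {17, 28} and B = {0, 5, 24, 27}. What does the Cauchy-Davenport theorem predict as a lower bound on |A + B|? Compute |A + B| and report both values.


Cauchy-Davenport: |A + B| ≥ min(p, |A| + |B| - 1) for A, B nonempty in Z/pZ.
|A| = 2, |B| = 4, p = 29.
CD lower bound = min(29, 2 + 4 - 1) = min(29, 5) = 5.
Compute A + B mod 29 directly:
a = 17: 17+0=17, 17+5=22, 17+24=12, 17+27=15
a = 28: 28+0=28, 28+5=4, 28+24=23, 28+27=26
A + B = {4, 12, 15, 17, 22, 23, 26, 28}, so |A + B| = 8.
Verify: 8 ≥ 5? Yes ✓.

CD lower bound = 5, actual |A + B| = 8.


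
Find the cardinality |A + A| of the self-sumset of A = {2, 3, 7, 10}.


A + A = {a + a' : a, a' ∈ A}; |A| = 4.
General bounds: 2|A| - 1 ≤ |A + A| ≤ |A|(|A|+1)/2, i.e. 7 ≤ |A + A| ≤ 10.
Lower bound 2|A|-1 is attained iff A is an arithmetic progression.
Enumerate sums a + a' for a ≤ a' (symmetric, so this suffices):
a = 2: 2+2=4, 2+3=5, 2+7=9, 2+10=12
a = 3: 3+3=6, 3+7=10, 3+10=13
a = 7: 7+7=14, 7+10=17
a = 10: 10+10=20
Distinct sums: {4, 5, 6, 9, 10, 12, 13, 14, 17, 20}
|A + A| = 10

|A + A| = 10


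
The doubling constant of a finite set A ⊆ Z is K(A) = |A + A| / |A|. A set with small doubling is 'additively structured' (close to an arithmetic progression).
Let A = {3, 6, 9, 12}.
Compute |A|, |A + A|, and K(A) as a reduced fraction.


|A| = 4.
Compute A + A by enumerating all 16 pairs.
A + A = {6, 9, 12, 15, 18, 21, 24}, so |A + A| = 7.
K = |A + A| / |A| = 7/4 (already in lowest terms) ≈ 1.7500.
Reference: AP of size 4 gives K = 7/4 ≈ 1.7500; a fully generic set of size 4 gives K ≈ 2.5000.

|A| = 4, |A + A| = 7, K = 7/4.


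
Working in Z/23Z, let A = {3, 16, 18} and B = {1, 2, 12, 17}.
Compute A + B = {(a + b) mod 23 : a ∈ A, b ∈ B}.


Work in Z/23Z: reduce every sum a + b modulo 23.
Enumerate all 12 pairs:
a = 3: 3+1=4, 3+2=5, 3+12=15, 3+17=20
a = 16: 16+1=17, 16+2=18, 16+12=5, 16+17=10
a = 18: 18+1=19, 18+2=20, 18+12=7, 18+17=12
Distinct residues collected: {4, 5, 7, 10, 12, 15, 17, 18, 19, 20}
|A + B| = 10 (out of 23 total residues).

A + B = {4, 5, 7, 10, 12, 15, 17, 18, 19, 20}


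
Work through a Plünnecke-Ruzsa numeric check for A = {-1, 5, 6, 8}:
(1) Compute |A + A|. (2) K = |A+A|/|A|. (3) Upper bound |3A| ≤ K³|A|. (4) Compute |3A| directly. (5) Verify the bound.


|A| = 4.
Step 1: Compute A + A by enumerating all 16 pairs.
A + A = {-2, 4, 5, 7, 10, 11, 12, 13, 14, 16}, so |A + A| = 10.
Step 2: Doubling constant K = |A + A|/|A| = 10/4 = 10/4 ≈ 2.5000.
Step 3: Plünnecke-Ruzsa gives |3A| ≤ K³·|A| = (2.5000)³ · 4 ≈ 62.5000.
Step 4: Compute 3A = A + A + A directly by enumerating all triples (a,b,c) ∈ A³; |3A| = 18.
Step 5: Check 18 ≤ 62.5000? Yes ✓.

K = 10/4, Plünnecke-Ruzsa bound K³|A| ≈ 62.5000, |3A| = 18, inequality holds.


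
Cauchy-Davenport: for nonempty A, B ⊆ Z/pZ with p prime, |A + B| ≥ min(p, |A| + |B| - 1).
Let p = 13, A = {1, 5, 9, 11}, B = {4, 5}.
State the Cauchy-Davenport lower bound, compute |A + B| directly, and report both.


Cauchy-Davenport: |A + B| ≥ min(p, |A| + |B| - 1) for A, B nonempty in Z/pZ.
|A| = 4, |B| = 2, p = 13.
CD lower bound = min(13, 4 + 2 - 1) = min(13, 5) = 5.
Compute A + B mod 13 directly:
a = 1: 1+4=5, 1+5=6
a = 5: 5+4=9, 5+5=10
a = 9: 9+4=0, 9+5=1
a = 11: 11+4=2, 11+5=3
A + B = {0, 1, 2, 3, 5, 6, 9, 10}, so |A + B| = 8.
Verify: 8 ≥ 5? Yes ✓.

CD lower bound = 5, actual |A + B| = 8.


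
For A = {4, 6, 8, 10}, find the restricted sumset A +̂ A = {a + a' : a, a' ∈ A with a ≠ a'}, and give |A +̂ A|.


Restricted sumset: A +̂ A = {a + a' : a ∈ A, a' ∈ A, a ≠ a'}.
Equivalently, take A + A and drop any sum 2a that is achievable ONLY as a + a for a ∈ A (i.e. sums representable only with equal summands).
Enumerate pairs (a, a') with a < a' (symmetric, so each unordered pair gives one sum; this covers all a ≠ a'):
  4 + 6 = 10
  4 + 8 = 12
  4 + 10 = 14
  6 + 8 = 14
  6 + 10 = 16
  8 + 10 = 18
Collected distinct sums: {10, 12, 14, 16, 18}
|A +̂ A| = 5
(Reference bound: |A +̂ A| ≥ 2|A| - 3 for |A| ≥ 2, with |A| = 4 giving ≥ 5.)

|A +̂ A| = 5


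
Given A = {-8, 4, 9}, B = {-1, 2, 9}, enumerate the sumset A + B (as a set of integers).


A + B = {a + b : a ∈ A, b ∈ B}.
Enumerate all |A|·|B| = 3·3 = 9 pairs (a, b) and collect distinct sums.
a = -8: -8+-1=-9, -8+2=-6, -8+9=1
a = 4: 4+-1=3, 4+2=6, 4+9=13
a = 9: 9+-1=8, 9+2=11, 9+9=18
Collecting distinct sums: A + B = {-9, -6, 1, 3, 6, 8, 11, 13, 18}
|A + B| = 9

A + B = {-9, -6, 1, 3, 6, 8, 11, 13, 18}


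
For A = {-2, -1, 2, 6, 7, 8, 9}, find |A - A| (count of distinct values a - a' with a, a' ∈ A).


A - A = {a - a' : a, a' ∈ A}; |A| = 7.
Bounds: 2|A|-1 ≤ |A - A| ≤ |A|² - |A| + 1, i.e. 13 ≤ |A - A| ≤ 43.
Note: 0 ∈ A - A always (from a - a). The set is symmetric: if d ∈ A - A then -d ∈ A - A.
Enumerate nonzero differences d = a - a' with a > a' (then include -d):
Positive differences: {1, 2, 3, 4, 5, 6, 7, 8, 9, 10, 11}
Full difference set: {0} ∪ (positive diffs) ∪ (negative diffs).
|A - A| = 1 + 2·11 = 23 (matches direct enumeration: 23).

|A - A| = 23


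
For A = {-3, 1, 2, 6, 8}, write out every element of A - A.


A - A = {a - a' : a, a' ∈ A}.
Compute a - a' for each ordered pair (a, a'):
a = -3: -3--3=0, -3-1=-4, -3-2=-5, -3-6=-9, -3-8=-11
a = 1: 1--3=4, 1-1=0, 1-2=-1, 1-6=-5, 1-8=-7
a = 2: 2--3=5, 2-1=1, 2-2=0, 2-6=-4, 2-8=-6
a = 6: 6--3=9, 6-1=5, 6-2=4, 6-6=0, 6-8=-2
a = 8: 8--3=11, 8-1=7, 8-2=6, 8-6=2, 8-8=0
Collecting distinct values (and noting 0 appears from a-a):
A - A = {-11, -9, -7, -6, -5, -4, -2, -1, 0, 1, 2, 4, 5, 6, 7, 9, 11}
|A - A| = 17

A - A = {-11, -9, -7, -6, -5, -4, -2, -1, 0, 1, 2, 4, 5, 6, 7, 9, 11}


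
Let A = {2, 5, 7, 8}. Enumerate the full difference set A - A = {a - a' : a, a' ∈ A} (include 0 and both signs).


A - A = {a - a' : a, a' ∈ A}.
Compute a - a' for each ordered pair (a, a'):
a = 2: 2-2=0, 2-5=-3, 2-7=-5, 2-8=-6
a = 5: 5-2=3, 5-5=0, 5-7=-2, 5-8=-3
a = 7: 7-2=5, 7-5=2, 7-7=0, 7-8=-1
a = 8: 8-2=6, 8-5=3, 8-7=1, 8-8=0
Collecting distinct values (and noting 0 appears from a-a):
A - A = {-6, -5, -3, -2, -1, 0, 1, 2, 3, 5, 6}
|A - A| = 11

A - A = {-6, -5, -3, -2, -1, 0, 1, 2, 3, 5, 6}


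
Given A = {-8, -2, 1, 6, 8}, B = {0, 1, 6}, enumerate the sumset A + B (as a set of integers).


A + B = {a + b : a ∈ A, b ∈ B}.
Enumerate all |A|·|B| = 5·3 = 15 pairs (a, b) and collect distinct sums.
a = -8: -8+0=-8, -8+1=-7, -8+6=-2
a = -2: -2+0=-2, -2+1=-1, -2+6=4
a = 1: 1+0=1, 1+1=2, 1+6=7
a = 6: 6+0=6, 6+1=7, 6+6=12
a = 8: 8+0=8, 8+1=9, 8+6=14
Collecting distinct sums: A + B = {-8, -7, -2, -1, 1, 2, 4, 6, 7, 8, 9, 12, 14}
|A + B| = 13

A + B = {-8, -7, -2, -1, 1, 2, 4, 6, 7, 8, 9, 12, 14}


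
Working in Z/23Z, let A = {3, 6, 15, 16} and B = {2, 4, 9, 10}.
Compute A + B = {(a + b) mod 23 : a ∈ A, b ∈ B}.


Work in Z/23Z: reduce every sum a + b modulo 23.
Enumerate all 16 pairs:
a = 3: 3+2=5, 3+4=7, 3+9=12, 3+10=13
a = 6: 6+2=8, 6+4=10, 6+9=15, 6+10=16
a = 15: 15+2=17, 15+4=19, 15+9=1, 15+10=2
a = 16: 16+2=18, 16+4=20, 16+9=2, 16+10=3
Distinct residues collected: {1, 2, 3, 5, 7, 8, 10, 12, 13, 15, 16, 17, 18, 19, 20}
|A + B| = 15 (out of 23 total residues).

A + B = {1, 2, 3, 5, 7, 8, 10, 12, 13, 15, 16, 17, 18, 19, 20}


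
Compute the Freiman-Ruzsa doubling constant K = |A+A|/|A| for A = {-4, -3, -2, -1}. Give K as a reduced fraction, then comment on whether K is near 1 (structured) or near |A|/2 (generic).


|A| = 4.
Compute A + A by enumerating all 16 pairs.
A + A = {-8, -7, -6, -5, -4, -3, -2}, so |A + A| = 7.
K = |A + A| / |A| = 7/4 (already in lowest terms) ≈ 1.7500.
Reference: AP of size 4 gives K = 7/4 ≈ 1.7500; a fully generic set of size 4 gives K ≈ 2.5000.

|A| = 4, |A + A| = 7, K = 7/4.


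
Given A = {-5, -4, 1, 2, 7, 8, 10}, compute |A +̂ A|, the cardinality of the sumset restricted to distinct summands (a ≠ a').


Restricted sumset: A +̂ A = {a + a' : a ∈ A, a' ∈ A, a ≠ a'}.
Equivalently, take A + A and drop any sum 2a that is achievable ONLY as a + a for a ∈ A (i.e. sums representable only with equal summands).
Enumerate pairs (a, a') with a < a' (symmetric, so each unordered pair gives one sum; this covers all a ≠ a'):
  -5 + -4 = -9
  -5 + 1 = -4
  -5 + 2 = -3
  -5 + 7 = 2
  -5 + 8 = 3
  -5 + 10 = 5
  -4 + 1 = -3
  -4 + 2 = -2
  -4 + 7 = 3
  -4 + 8 = 4
  -4 + 10 = 6
  1 + 2 = 3
  1 + 7 = 8
  1 + 8 = 9
  1 + 10 = 11
  2 + 7 = 9
  2 + 8 = 10
  2 + 10 = 12
  7 + 8 = 15
  7 + 10 = 17
  8 + 10 = 18
Collected distinct sums: {-9, -4, -3, -2, 2, 3, 4, 5, 6, 8, 9, 10, 11, 12, 15, 17, 18}
|A +̂ A| = 17
(Reference bound: |A +̂ A| ≥ 2|A| - 3 for |A| ≥ 2, with |A| = 7 giving ≥ 11.)

|A +̂ A| = 17
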